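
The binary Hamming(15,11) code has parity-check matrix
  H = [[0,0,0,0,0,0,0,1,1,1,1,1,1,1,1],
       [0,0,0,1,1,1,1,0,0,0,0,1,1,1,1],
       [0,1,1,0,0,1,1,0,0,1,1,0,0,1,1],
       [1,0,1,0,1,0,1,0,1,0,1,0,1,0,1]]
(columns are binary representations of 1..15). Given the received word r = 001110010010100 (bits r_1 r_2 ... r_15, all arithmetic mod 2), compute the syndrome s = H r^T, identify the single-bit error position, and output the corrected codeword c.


s = (1, 1, 0, 0)^T, error position = 12, corrected codeword c = 001110010011100

Compute s = H r^T mod 2 one row at a time:
  s_1 = 1 + 0 + 0 + 1 + 0 + 1 + 0 + 0 = 3 ≡ 1 (mod 2).
  s_2 = 1 + 1 + 0 + 0 + 0 + 1 + 0 + 0 = 3 ≡ 1 (mod 2).
  s_3 = 0 + 1 + 0 + 0 + 0 + 1 + 0 + 0 = 2 ≡ 0 (mod 2).
  s_4 = 0 + 1 + 1 + 0 + 0 + 1 + 1 + 0 = 4 ≡ 0 (mod 2).
s = (1, 1, 0, 0)^T — this equals column 12 of H (binary 1100), so error is at position 12.
Correct: flip bit 12 of r = 001110010010100 to get c = 001110010011100.


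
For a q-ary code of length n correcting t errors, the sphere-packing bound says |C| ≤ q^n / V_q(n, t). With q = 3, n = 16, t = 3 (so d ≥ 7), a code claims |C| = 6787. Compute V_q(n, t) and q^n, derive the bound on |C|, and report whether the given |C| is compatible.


V_q(n, t) = 4993, q^n = 43046721, Hamming bound = 8621, |C| = 6787 ≤ bound (satisfied).

Step 1: Compute V_q(n, t) = Σ_{j=0}^3 C(n, j) (q−1)^j.
  j = 0: C(16,0)·(2)^0 = 1·1 = 1.
  j = 1: C(16,1)·(2)^1 = 16·2 = 32.
  j = 2: C(16,2)·(2)^2 = 120·4 = 480.
  j = 3: C(16,3)·(2)^3 = 560·8 = 4480.
  V_q(n, t) = 1 + 32 + 480 + 4480 = 4993.
Step 2: q^n = 3^16 = 43046721.
Step 3: Hamming bound ⌊q^n / V_q(n,t)⌋ = ⌊43046721/4993⌋ = 8621.
Step 4: Compare |C| = 6787 to 8621: satisfied.
The claimed |C| lies below the Hamming bound.


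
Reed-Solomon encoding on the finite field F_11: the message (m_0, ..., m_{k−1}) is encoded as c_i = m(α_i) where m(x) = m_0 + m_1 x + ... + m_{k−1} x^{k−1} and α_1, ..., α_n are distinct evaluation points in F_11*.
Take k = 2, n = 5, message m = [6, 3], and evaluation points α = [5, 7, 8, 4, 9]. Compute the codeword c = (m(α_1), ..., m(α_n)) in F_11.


c = [10, 5, 8, 7, 0]

Message polynomial: m(x) = 6 + 3·x (mod 11).
For each evaluation point α_i, compute m(α_i) mod 11:
  α_1 = 5: Horner steps 3 → 10, so m(5) = 10.
  α_2 = 7: Horner steps 3 → 5, so m(7) = 5.
  α_3 = 8: Horner steps 3 → 8, so m(8) = 8.
  α_4 = 4: Horner steps 3 → 7, so m(4) = 7.
  α_5 = 9: Horner steps 3 → 0, so m(9) = 0.
Codeword c = [10, 5, 8, 7, 0] ∈ F_11^5.


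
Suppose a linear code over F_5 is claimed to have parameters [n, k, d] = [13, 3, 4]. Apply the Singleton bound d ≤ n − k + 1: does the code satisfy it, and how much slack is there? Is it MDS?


Singleton RHS = n − k + 1 = 11, slack = 7, bound satisfied, not MDS.

Singleton bound: d ≤ n − k + 1.
Here n = 13, k = 3, so n − k + 1 = 11.
Given d = 4, check d ≤ 11: YES.
Slack = (n − k + 1) − d = 7.
The code is NOT MDS (slack = 7 > 0).
Description: the claimed parameters are [13, 3, 4]_5; such a code would be non-MDS.


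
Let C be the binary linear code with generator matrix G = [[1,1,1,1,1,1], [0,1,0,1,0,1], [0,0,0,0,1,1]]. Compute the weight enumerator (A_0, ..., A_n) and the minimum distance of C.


Weight distribution: A_0 = 1, A_2 = 1, A_3 = 4, A_4 = 1, A_6 = 1. Minimum distance d = 2.

Enumerate all 2^3 = 8 messages m ∈ F_2^3.
For each, compute codeword c = mG in F_2^6, then tally its weight.
  m = 000 → c = 000000, weight = 0.
  m = 100 → c = 111111, weight = 6.
  m = 010 → c = 010101, weight = 3.
  m = 110 → c = 101010, weight = 3.
  m = 001 → c = 000011, weight = 2.
  m = 101 → c = 111100, weight = 4.
  m = 011 → c = 010110, weight = 3.
  m = 111 → c = 101001, weight = 3.
Tally weights:
  weight 0: 1 codewords.
  weight 2: 1 codewords.
  weight 3: 4 codewords.
  weight 4: 1 codewords.
  weight 6: 1 codewords.
Minimum distance d = smallest w > 0 with A_w > 0 = 2.
Sanity: Σ A_w = 8 = 2^3 = 8 ✓.


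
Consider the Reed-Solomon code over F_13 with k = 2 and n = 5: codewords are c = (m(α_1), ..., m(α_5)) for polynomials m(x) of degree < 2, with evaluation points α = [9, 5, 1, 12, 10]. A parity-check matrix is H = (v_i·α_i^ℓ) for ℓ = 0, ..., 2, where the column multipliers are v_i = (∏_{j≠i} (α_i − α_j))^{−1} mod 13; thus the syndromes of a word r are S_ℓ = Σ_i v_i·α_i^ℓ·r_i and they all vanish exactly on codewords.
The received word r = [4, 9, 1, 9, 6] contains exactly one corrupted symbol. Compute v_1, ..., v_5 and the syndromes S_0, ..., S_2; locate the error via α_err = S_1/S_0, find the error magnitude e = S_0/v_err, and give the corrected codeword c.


S = (11, 2, 11), error at position 4, error magnitude e = 12, c = [4, 9, 1, 10, 6].

Step 1: column multipliers v_i = (∏_{j≠i}(α_i − α_j))^{−1} mod 13.
  i = 1 (α = 9): (9−5)(9−1)(9−12)(9−10) = 4·8·(−3)·(−1) = 96 ≡ 5, so v_1 = 5^{−1} = 8 (mod 13).
  i = 2 (α = 5): (5−9)(5−1)(5−12)(5−10) = (−4)·4·(−7)·(−5) = −560 ≡ 12, so v_2 = 12^{−1} = 12 (mod 13).
  i = 3 (α = 1): (1−9)(1−5)(1−12)(1−10) = (−8)·(−4)·(−11)·(−9) = 3168 ≡ 9, so v_3 = 9^{−1} = 3 (mod 13).
  i = 4 (α = 12): (12−9)(12−5)(12−1)(12−10) = 3·7·11·2 = 462 ≡ 7, so v_4 = 7^{−1} = 2 (mod 13).
  i = 5 (α = 10): (10−9)(10−5)(10−1)(10−12) = 1·5·9·(−2) = −90 ≡ 1, so v_5 = 1^{−1} = 1 (mod 13).
  v = [8, 12, 3, 2, 1].
Step 2: syndromes of r = [4, 9, 1, 9, 6] (all sums mod 13).
  S_0 = Σ v_i r_i = 8·4 + 12·9 + 3·1 + 2·9 + 1·6 = 167 ≡ 11.
  S_1 = Σ v_i α_i r_i = 8·9·4 + 12·5·9 + 3·1·1 + 2·12·9 + 1·10·6 = 1107 ≡ 2.
  α_i^2 mod 13 = [3, 12, 1, 1, 9].
  S_2 = Σ v_i α_i^2 r_i = 8·3·4 + 12·12·9 + 3·1·1 + 2·1·9 + 1·9·6 = 1467 ≡ 11.
  S = (11, 2, 11) ≠ 0, so r is not a codeword (an error is present).
Step 3: locate the error. For a single error e at position i, S_ℓ = v_i·e·α_i^ℓ, so α_err = S_1/S_0.
  S_0^{−1} = 11^{−1} = 6 (mod 13), so α_err = 2·6 = 12 ≡ 12 = α_4. Error position i = 4.
  Consistency check: S_2/S_1 = 11·7 = 77 ≡ 12 = α_err ✓ (single-error assumption holds).
Step 4: error magnitude e = S_0/v_4 = S_0·∏_{j≠4}(α_4 − α_j) = 11·7 = 77 ≡ 12 (mod 13).
Step 5: correct position 4: c_4 = r_4 − e = 9 − 12 ≡ 10 (mod 13). Hence c = [4, 9, 1, 10, 6].
  Check: interpolating c through the α_i gives m(x) = 12 + 2·x (degree < 2) with m(α_i) = c_i for every i, so c is indeed a codeword.


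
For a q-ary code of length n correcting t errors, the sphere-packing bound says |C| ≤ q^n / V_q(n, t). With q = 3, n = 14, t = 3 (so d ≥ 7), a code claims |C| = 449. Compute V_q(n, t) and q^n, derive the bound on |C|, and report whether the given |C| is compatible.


V_q(n, t) = 3305, q^n = 4782969, Hamming bound = 1447, |C| = 449 ≤ bound (satisfied).

Step 1: Compute V_q(n, t) = Σ_{j=0}^3 C(n, j) (q−1)^j.
  j = 0: C(14,0)·(2)^0 = 1·1 = 1.
  j = 1: C(14,1)·(2)^1 = 14·2 = 28.
  j = 2: C(14,2)·(2)^2 = 91·4 = 364.
  j = 3: C(14,3)·(2)^3 = 364·8 = 2912.
  V_q(n, t) = 1 + 28 + 364 + 2912 = 3305.
Step 2: q^n = 3^14 = 4782969.
Step 3: Hamming bound ⌊q^n / V_q(n,t)⌋ = ⌊4782969/3305⌋ = 1447.
Step 4: Compare |C| = 449 to 1447: satisfied.
The claimed |C| lies below the Hamming bound.


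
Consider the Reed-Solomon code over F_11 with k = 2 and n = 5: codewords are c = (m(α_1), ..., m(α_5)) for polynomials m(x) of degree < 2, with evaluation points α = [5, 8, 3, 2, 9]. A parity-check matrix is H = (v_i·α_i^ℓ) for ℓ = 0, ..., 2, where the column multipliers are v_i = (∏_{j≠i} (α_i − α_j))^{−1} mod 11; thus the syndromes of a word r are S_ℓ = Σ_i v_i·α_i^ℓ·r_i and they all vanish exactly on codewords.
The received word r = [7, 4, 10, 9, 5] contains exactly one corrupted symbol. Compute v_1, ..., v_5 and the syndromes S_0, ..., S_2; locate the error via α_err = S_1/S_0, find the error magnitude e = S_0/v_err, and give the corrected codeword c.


S = (1, 5, 3), error at position 1, error magnitude e = 6, c = [1, 4, 10, 9, 5].

Step 1: column multipliers v_i = (∏_{j≠i}(α_i − α_j))^{−1} mod 11.
  i = 1 (α = 5): (5−8)(5−3)(5−2)(5−9) = (−3)·2·3·(−4) = 72 ≡ 6, so v_1 = 6^{−1} = 2 (mod 11).
  i = 2 (α = 8): (8−5)(8−3)(8−2)(8−9) = 3·5·6·(−1) = −90 ≡ 9, so v_2 = 9^{−1} = 5 (mod 11).
  i = 3 (α = 3): (3−5)(3−8)(3−2)(3−9) = (−2)·(−5)·1·(−6) = −60 ≡ 6, so v_3 = 6^{−1} = 2 (mod 11).
  i = 4 (α = 2): (2−5)(2−8)(2−3)(2−9) = (−3)·(−6)·(−1)·(−7) = 126 ≡ 5, so v_4 = 5^{−1} = 9 (mod 11).
  i = 5 (α = 9): (9−5)(9−8)(9−3)(9−2) = 4·1·6·7 = 168 ≡ 3, so v_5 = 3^{−1} = 4 (mod 11).
  v = [2, 5, 2, 9, 4].
Step 2: syndromes of r = [7, 4, 10, 9, 5] (all sums mod 11).
  S_0 = Σ v_i r_i = 2·7 + 5·4 + 2·10 + 9·9 + 4·5 = 155 ≡ 1.
  S_1 = Σ v_i α_i r_i = 2·5·7 + 5·8·4 + 2·3·10 + 9·2·9 + 4·9·5 = 632 ≡ 5.
  α_i^2 mod 11 = [3, 9, 9, 4, 4].
  S_2 = Σ v_i α_i^2 r_i = 2·3·7 + 5·9·4 + 2·9·10 + 9·4·9 + 4·4·5 = 806 ≡ 3.
  S = (1, 5, 3) ≠ 0, so r is not a codeword (an error is present).
Step 3: locate the error. For a single error e at position i, S_ℓ = v_i·e·α_i^ℓ, so α_err = S_1/S_0.
  S_0^{−1} = 1^{−1} = 1 (mod 11), so α_err = 5·1 = 5 ≡ 5 = α_1. Error position i = 1.
  Consistency check: S_2/S_1 = 3·9 = 27 ≡ 5 = α_err ✓ (single-error assumption holds).
Step 4: error magnitude e = S_0/v_1 = S_0·∏_{j≠1}(α_1 − α_j) = 1·6 = 6 ≡ 6 (mod 11).
Step 5: correct position 1: c_1 = r_1 − e = 7 − 6 ≡ 1 (mod 11). Hence c = [1, 4, 10, 9, 5].
  Check: interpolating c through the α_i gives m(x) = 7 + 1·x (degree < 2) with m(α_i) = c_i for every i, so c is indeed a codeword.


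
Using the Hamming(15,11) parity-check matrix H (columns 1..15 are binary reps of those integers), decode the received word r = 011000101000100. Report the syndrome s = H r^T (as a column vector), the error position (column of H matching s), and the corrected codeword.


s = (0, 0, 1, 0)^T, error position = 2, corrected codeword c = 001000101000100

Compute s = H r^T mod 2 one row at a time:
  s_1 = 0 + 1 + 0 + 0 + 0 + 1 + 0 + 0 = 2 ≡ 0 (mod 2).
  s_2 = 0 + 0 + 0 + 1 + 0 + 1 + 0 + 0 = 2 ≡ 0 (mod 2).
  s_3 = 1 + 1 + 0 + 1 + 0 + 0 + 0 + 0 = 3 ≡ 1 (mod 2).
  s_4 = 0 + 1 + 0 + 1 + 1 + 0 + 1 + 0 = 4 ≡ 0 (mod 2).
s = (0, 0, 1, 0)^T — this equals column 2 of H (binary 0010), so error is at position 2.
Correct: flip bit 2 of r = 011000101000100 to get c = 001000101000100.


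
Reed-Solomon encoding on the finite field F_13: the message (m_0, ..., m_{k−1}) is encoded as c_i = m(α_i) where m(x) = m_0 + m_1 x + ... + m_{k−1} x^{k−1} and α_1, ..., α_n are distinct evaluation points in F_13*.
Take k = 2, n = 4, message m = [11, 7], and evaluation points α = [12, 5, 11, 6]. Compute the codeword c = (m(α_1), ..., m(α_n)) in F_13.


c = [4, 7, 10, 1]

Message polynomial: m(x) = 11 + 7·x (mod 13).
For each evaluation point α_i, compute m(α_i) mod 13:
  α_1 = 12: Horner steps 7 → 4, so m(12) = 4.
  α_2 = 5: Horner steps 7 → 7, so m(5) = 7.
  α_3 = 11: Horner steps 7 → 10, so m(11) = 10.
  α_4 = 6: Horner steps 7 → 1, so m(6) = 1.
Codeword c = [4, 7, 10, 1] ∈ F_13^4.


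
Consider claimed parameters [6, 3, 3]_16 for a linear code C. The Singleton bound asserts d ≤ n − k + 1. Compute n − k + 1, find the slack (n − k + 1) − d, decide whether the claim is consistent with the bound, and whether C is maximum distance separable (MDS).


Singleton RHS = n − k + 1 = 4, slack = 1, bound satisfied, not MDS.

Singleton bound: d ≤ n − k + 1.
Here n = 6, k = 3, so n − k + 1 = 4.
Given d = 3, check d ≤ 4: YES.
Slack = (n − k + 1) − d = 1.
The code is NOT MDS (slack = 1 > 0).
Description: the claimed parameters are [6, 3, 3]_16; such a code would be non-MDS.


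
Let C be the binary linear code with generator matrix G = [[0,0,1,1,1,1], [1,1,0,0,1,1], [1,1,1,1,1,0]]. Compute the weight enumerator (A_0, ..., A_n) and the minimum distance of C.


Weight distribution: A_0 = 1, A_1 = 1, A_3 = 2, A_4 = 3, A_5 = 1. Minimum distance d = 1.

Enumerate all 2^3 = 8 messages m ∈ F_2^3.
For each, compute codeword c = mG in F_2^6, then tally its weight.
  m = 000 → c = 000000, weight = 0.
  m = 100 → c = 001111, weight = 4.
  m = 010 → c = 110011, weight = 4.
  m = 110 → c = 111100, weight = 4.
  m = 001 → c = 111110, weight = 5.
  m = 101 → c = 110001, weight = 3.
  m = 011 → c = 001101, weight = 3.
  m = 111 → c = 000010, weight = 1.
Tally weights:
  weight 0: 1 codewords.
  weight 1: 1 codewords.
  weight 3: 2 codewords.
  weight 4: 3 codewords.
  weight 5: 1 codewords.
Minimum distance d = smallest w > 0 with A_w > 0 = 1.
Sanity: Σ A_w = 8 = 2^3 = 8 ✓.


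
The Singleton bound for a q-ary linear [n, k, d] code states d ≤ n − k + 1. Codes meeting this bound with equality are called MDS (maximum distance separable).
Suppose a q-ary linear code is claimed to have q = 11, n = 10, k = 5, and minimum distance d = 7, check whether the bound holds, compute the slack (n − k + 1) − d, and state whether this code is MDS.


Singleton RHS = n − k + 1 = 6, slack = -1, bound violated (no such code; not MDS).

Singleton bound: d ≤ n − k + 1.
Here n = 10, k = 5, so n − k + 1 = 6.
Given d = 7, check d ≤ 6: NO.
Slack = (n − k + 1) − d = -1.
The slack is negative: d = 7 exceeds n − k + 1 = 6 by 1, so the Singleton bound is violated and no linear [10, 5, 7]_11 code can exist. In particular it is not MDS (MDS requires d = n − k + 1 exactly).
Description: the claimed parameters are [10, 5, 7]_11; such a code would be impossible (violates the Singleton bound).


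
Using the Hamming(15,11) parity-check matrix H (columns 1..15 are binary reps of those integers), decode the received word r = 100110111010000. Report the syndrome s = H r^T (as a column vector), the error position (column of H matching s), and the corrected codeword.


s = (1, 1, 0, 1)^T, error position = 13, corrected codeword c = 100110111010100

Compute s = H r^T mod 2 one row at a time:
  s_1 = 1 + 1 + 0 + 1 + 0 + 0 + 0 + 0 = 3 ≡ 1 (mod 2).
  s_2 = 1 + 1 + 0 + 1 + 0 + 0 + 0 + 0 = 3 ≡ 1 (mod 2).
  s_3 = 0 + 0 + 0 + 1 + 0 + 1 + 0 + 0 = 2 ≡ 0 (mod 2).
  s_4 = 1 + 0 + 1 + 1 + 1 + 1 + 0 + 0 = 5 ≡ 1 (mod 2).
s = (1, 1, 0, 1)^T — this equals column 13 of H (binary 1101), so error is at position 13.
Correct: flip bit 13 of r = 100110111010000 to get c = 100110111010100.


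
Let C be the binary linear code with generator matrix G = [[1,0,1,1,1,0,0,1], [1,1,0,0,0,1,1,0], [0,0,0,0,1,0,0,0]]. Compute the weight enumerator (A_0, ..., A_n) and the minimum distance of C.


Weight distribution: A_0 = 1, A_1 = 1, A_4 = 2, A_5 = 2, A_6 = 1, A_7 = 1. Minimum distance d = 1.

Enumerate all 2^3 = 8 messages m ∈ F_2^3.
For each, compute codeword c = mG in F_2^8, then tally its weight.
  m = 000 → c = 00000000, weight = 0.
  m = 100 → c = 10111001, weight = 5.
  m = 010 → c = 11000110, weight = 4.
  m = 110 → c = 01111111, weight = 7.
  m = 001 → c = 00001000, weight = 1.
  m = 101 → c = 10110001, weight = 4.
  m = 011 → c = 11001110, weight = 5.
  m = 111 → c = 01110111, weight = 6.
Tally weights:
  weight 0: 1 codewords.
  weight 1: 1 codewords.
  weight 4: 2 codewords.
  weight 5: 2 codewords.
  weight 6: 1 codewords.
  weight 7: 1 codewords.
Minimum distance d = smallest w > 0 with A_w > 0 = 1.
Sanity: Σ A_w = 8 = 2^3 = 8 ✓.


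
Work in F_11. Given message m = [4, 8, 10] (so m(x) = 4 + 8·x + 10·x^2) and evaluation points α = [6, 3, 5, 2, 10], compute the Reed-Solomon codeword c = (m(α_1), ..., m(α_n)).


c = [5, 8, 8, 5, 6]

Message polynomial: m(x) = 4 + 8·x + 10·x^2 (mod 11).
For each evaluation point α_i, compute m(α_i) mod 11:
  α_1 = 6: Horner steps 10 → 2 → 5, so m(6) = 5.
  α_2 = 3: Horner steps 10 → 5 → 8, so m(3) = 8.
  α_3 = 5: Horner steps 10 → 3 → 8, so m(5) = 8.
  α_4 = 2: Horner steps 10 → 6 → 5, so m(2) = 5.
  α_5 = 10: Horner steps 10 → 9 → 6, so m(10) = 6.
Codeword c = [5, 8, 8, 5, 6] ∈ F_11^5.


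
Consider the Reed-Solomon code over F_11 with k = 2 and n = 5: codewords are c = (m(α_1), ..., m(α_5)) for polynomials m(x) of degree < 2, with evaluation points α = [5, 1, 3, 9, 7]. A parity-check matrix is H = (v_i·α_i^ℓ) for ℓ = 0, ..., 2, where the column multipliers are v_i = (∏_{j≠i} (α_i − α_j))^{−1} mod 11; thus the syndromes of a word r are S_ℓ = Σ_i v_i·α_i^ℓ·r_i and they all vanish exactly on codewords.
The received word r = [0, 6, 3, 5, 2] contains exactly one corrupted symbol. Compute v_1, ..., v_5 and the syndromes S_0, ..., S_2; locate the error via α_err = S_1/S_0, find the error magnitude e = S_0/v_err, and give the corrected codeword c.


S = (9, 8, 1), error at position 5, error magnitude e = 5, c = [0, 6, 3, 5, 8].

Step 1: column multipliers v_i = (∏_{j≠i}(α_i − α_j))^{−1} mod 11.
  i = 1 (α = 5): (5−1)(5−3)(5−9)(5−7) = 4·2·(−4)·(−2) = 64 ≡ 9, so v_1 = 9^{−1} = 5 (mod 11).
  i = 2 (α = 1): (1−5)(1−3)(1−9)(1−7) = (−4)·(−2)·(−8)·(−6) = 384 ≡ 10, so v_2 = 10^{−1} = 10 (mod 11).
  i = 3 (α = 3): (3−5)(3−1)(3−9)(3−7) = (−2)·2·(−6)·(−4) = −96 ≡ 3, so v_3 = 3^{−1} = 4 (mod 11).
  i = 4 (α = 9): (9−5)(9−1)(9−3)(9−7) = 4·8·6·2 = 384 ≡ 10, so v_4 = 10^{−1} = 10 (mod 11).
  i = 5 (α = 7): (7−5)(7−1)(7−3)(7−9) = 2·6·4·(−2) = −96 ≡ 3, so v_5 = 3^{−1} = 4 (mod 11).
  v = [5, 10, 4, 10, 4].
Step 2: syndromes of r = [0, 6, 3, 5, 2] (all sums mod 11).
  S_0 = Σ v_i r_i = 5·0 + 10·6 + 4·3 + 10·5 + 4·2 = 130 ≡ 9.
  S_1 = Σ v_i α_i r_i = 5·5·0 + 10·1·6 + 4·3·3 + 10·9·5 + 4·7·2 = 602 ≡ 8.
  α_i^2 mod 11 = [3, 1, 9, 4, 5].
  S_2 = Σ v_i α_i^2 r_i = 5·3·0 + 10·1·6 + 4·9·3 + 10·4·5 + 4·5·2 = 408 ≡ 1.
  S = (9, 8, 1) ≠ 0, so r is not a codeword (an error is present).
Step 3: locate the error. For a single error e at position i, S_ℓ = v_i·e·α_i^ℓ, so α_err = S_1/S_0.
  S_0^{−1} = 9^{−1} = 5 (mod 11), so α_err = 8·5 = 40 ≡ 7 = α_5. Error position i = 5.
  Consistency check: S_2/S_1 = 1·7 = 7 ≡ 7 = α_err ✓ (single-error assumption holds).
Step 4: error magnitude e = S_0/v_5 = S_0·∏_{j≠5}(α_5 − α_j) = 9·3 = 27 ≡ 5 (mod 11).
Step 5: correct position 5: c_5 = r_5 − e = 2 − 5 ≡ 8 (mod 11). Hence c = [0, 6, 3, 5, 8].
  Check: interpolating c through the α_i gives m(x) = 2 + 4·x (degree < 2) with m(α_i) = c_i for every i, so c is indeed a codeword.


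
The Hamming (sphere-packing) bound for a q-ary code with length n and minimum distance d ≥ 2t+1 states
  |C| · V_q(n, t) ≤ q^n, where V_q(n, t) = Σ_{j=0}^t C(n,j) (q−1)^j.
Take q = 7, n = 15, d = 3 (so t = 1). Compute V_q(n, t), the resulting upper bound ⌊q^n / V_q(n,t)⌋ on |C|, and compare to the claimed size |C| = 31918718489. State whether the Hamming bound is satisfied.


V_q(n, t) = 91, q^n = 4747561509943, Hamming bound = 52171005603, |C| = 31918718489 ≤ bound (satisfied).

Step 1: Compute V_q(n, t) = Σ_{j=0}^1 C(n, j) (q−1)^j.
  j = 0: C(15,0)·(6)^0 = 1·1 = 1.
  j = 1: C(15,1)·(6)^1 = 15·6 = 90.
  V_q(n, t) = 1 + 90 = 91.
Step 2: q^n = 7^15 = 4747561509943.
Step 3: Hamming bound ⌊q^n / V_q(n,t)⌋ = ⌊4747561509943/91⌋ = 52171005603.
Step 4: Compare |C| = 31918718489 to 52171005603: satisfied.
The claimed |C| lies below the Hamming bound.


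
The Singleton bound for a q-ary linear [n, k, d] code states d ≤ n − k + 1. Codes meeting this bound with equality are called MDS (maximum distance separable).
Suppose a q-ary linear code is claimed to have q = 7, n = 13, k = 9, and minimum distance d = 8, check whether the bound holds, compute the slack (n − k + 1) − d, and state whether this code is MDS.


Singleton RHS = n − k + 1 = 5, slack = -3, bound violated (no such code; not MDS).

Singleton bound: d ≤ n − k + 1.
Here n = 13, k = 9, so n − k + 1 = 5.
Given d = 8, check d ≤ 5: NO.
Slack = (n − k + 1) − d = -3.
The slack is negative: d = 8 exceeds n − k + 1 = 5 by 3, so the Singleton bound is violated and no linear [13, 9, 8]_7 code can exist. In particular it is not MDS (MDS requires d = n − k + 1 exactly).
Description: the claimed parameters are [13, 9, 8]_7; such a code would be impossible (violates the Singleton bound).


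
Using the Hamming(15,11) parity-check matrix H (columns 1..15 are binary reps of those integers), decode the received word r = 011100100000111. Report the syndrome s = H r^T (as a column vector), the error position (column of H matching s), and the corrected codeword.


s = (1, 1, 1, 0)^T, error position = 14, corrected codeword c = 011100100000101

Compute s = H r^T mod 2 one row at a time:
  s_1 = 0 + 0 + 0 + 0 + 0 + 1 + 1 + 1 = 3 ≡ 1 (mod 2).
  s_2 = 1 + 0 + 0 + 1 + 0 + 1 + 1 + 1 = 5 ≡ 1 (mod 2).
  s_3 = 1 + 1 + 0 + 1 + 0 + 0 + 1 + 1 = 5 ≡ 1 (mod 2).
  s_4 = 0 + 1 + 0 + 1 + 0 + 0 + 1 + 1 = 4 ≡ 0 (mod 2).
s = (1, 1, 1, 0)^T — this equals column 14 of H (binary 1110), so error is at position 14.
Correct: flip bit 14 of r = 011100100000111 to get c = 011100100000101.


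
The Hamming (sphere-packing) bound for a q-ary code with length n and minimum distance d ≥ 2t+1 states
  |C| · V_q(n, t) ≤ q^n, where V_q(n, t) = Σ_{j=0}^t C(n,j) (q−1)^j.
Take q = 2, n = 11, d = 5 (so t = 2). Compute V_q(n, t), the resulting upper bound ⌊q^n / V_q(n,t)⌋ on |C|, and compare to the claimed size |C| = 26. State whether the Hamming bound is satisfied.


V_q(n, t) = 67, q^n = 2048, Hamming bound = 30, |C| = 26 ≤ bound (satisfied).

Step 1: Compute V_q(n, t) = Σ_{j=0}^2 C(n, j) (q−1)^j.
  j = 0: C(11,0)·(1)^0 = 1·1 = 1.
  j = 1: C(11,1)·(1)^1 = 11·1 = 11.
  j = 2: C(11,2)·(1)^2 = 55·1 = 55.
  V_q(n, t) = 1 + 11 + 55 = 67.
Step 2: q^n = 2^11 = 2048.
Step 3: Hamming bound ⌊q^n / V_q(n,t)⌋ = ⌊2048/67⌋ = 30.
Step 4: Compare |C| = 26 to 30: satisfied.
The claimed |C| lies below the Hamming bound.


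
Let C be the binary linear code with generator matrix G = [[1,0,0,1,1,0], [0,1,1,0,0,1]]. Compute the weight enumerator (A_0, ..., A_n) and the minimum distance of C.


Weight distribution: A_0 = 1, A_3 = 2, A_6 = 1. Minimum distance d = 3.

Enumerate all 2^2 = 4 messages m ∈ F_2^2.
For each, compute codeword c = mG in F_2^6, then tally its weight.
  m = 00 → c = 000000, weight = 0.
  m = 10 → c = 100110, weight = 3.
  m = 01 → c = 011001, weight = 3.
  m = 11 → c = 111111, weight = 6.
Tally weights:
  weight 0: 1 codewords.
  weight 3: 2 codewords.
  weight 6: 1 codewords.
Minimum distance d = smallest w > 0 with A_w > 0 = 3.
Sanity: Σ A_w = 4 = 2^2 = 4 ✓.


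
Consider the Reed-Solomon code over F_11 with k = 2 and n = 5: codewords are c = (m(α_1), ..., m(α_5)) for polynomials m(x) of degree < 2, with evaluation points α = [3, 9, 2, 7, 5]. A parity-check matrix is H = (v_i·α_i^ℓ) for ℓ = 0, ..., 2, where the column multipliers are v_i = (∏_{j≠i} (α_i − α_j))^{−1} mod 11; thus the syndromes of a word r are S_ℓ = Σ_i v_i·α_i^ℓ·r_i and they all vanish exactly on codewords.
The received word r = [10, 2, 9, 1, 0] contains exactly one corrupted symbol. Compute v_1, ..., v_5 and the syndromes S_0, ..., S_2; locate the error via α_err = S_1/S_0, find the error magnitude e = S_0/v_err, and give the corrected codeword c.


S = (10, 9, 7), error at position 3, error magnitude e = 5, c = [10, 2, 4, 1, 0].

Step 1: column multipliers v_i = (∏_{j≠i}(α_i − α_j))^{−1} mod 11.
  i = 1 (α = 3): (3−9)(3−2)(3−7)(3−5) = (−6)·1·(−4)·(−2) = −48 ≡ 7, so v_1 = 7^{−1} = 8 (mod 11).
  i = 2 (α = 9): (9−3)(9−2)(9−7)(9−5) = 6·7·2·4 = 336 ≡ 6, so v_2 = 6^{−1} = 2 (mod 11).
  i = 3 (α = 2): (2−3)(2−9)(2−7)(2−5) = (−1)·(−7)·(−5)·(−3) = 105 ≡ 6, so v_3 = 6^{−1} = 2 (mod 11).
  i = 4 (α = 7): (7−3)(7−9)(7−2)(7−5) = 4·(−2)·5·2 = −80 ≡ 8, so v_4 = 8^{−1} = 7 (mod 11).
  i = 5 (α = 5): (5−3)(5−9)(5−2)(5−7) = 2·(−4)·3·(−2) = 48 ≡ 4, so v_5 = 4^{−1} = 3 (mod 11).
  v = [8, 2, 2, 7, 3].
Step 2: syndromes of r = [10, 2, 9, 1, 0] (all sums mod 11).
  S_0 = Σ v_i r_i = 8·10 + 2·2 + 2·9 + 7·1 + 3·0 = 109 ≡ 10.
  S_1 = Σ v_i α_i r_i = 8·3·10 + 2·9·2 + 2·2·9 + 7·7·1 + 3·5·0 = 361 ≡ 9.
  α_i^2 mod 11 = [9, 4, 4, 5, 3].
  S_2 = Σ v_i α_i^2 r_i = 8·9·10 + 2·4·2 + 2·4·9 + 7·5·1 + 3·3·0 = 843 ≡ 7.
  S = (10, 9, 7) ≠ 0, so r is not a codeword (an error is present).
Step 3: locate the error. For a single error e at position i, S_ℓ = v_i·e·α_i^ℓ, so α_err = S_1/S_0.
  S_0^{−1} = 10^{−1} = 10 (mod 11), so α_err = 9·10 = 90 ≡ 2 = α_3. Error position i = 3.
  Consistency check: S_2/S_1 = 7·5 = 35 ≡ 2 = α_err ✓ (single-error assumption holds).
Step 4: error magnitude e = S_0/v_3 = S_0·∏_{j≠3}(α_3 − α_j) = 10·6 = 60 ≡ 5 (mod 11).
Step 5: correct position 3: c_3 = r_3 − e = 9 − 5 ≡ 4 (mod 11). Hence c = [10, 2, 4, 1, 0].
  Check: interpolating c through the α_i gives m(x) = 3 + 6·x (degree < 2) with m(α_i) = c_i for every i, so c is indeed a codeword.


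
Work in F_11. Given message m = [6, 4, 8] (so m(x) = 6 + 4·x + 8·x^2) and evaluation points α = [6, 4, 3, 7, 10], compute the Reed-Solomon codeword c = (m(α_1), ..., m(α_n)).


c = [10, 7, 2, 8, 10]

Message polynomial: m(x) = 6 + 4·x + 8·x^2 (mod 11).
For each evaluation point α_i, compute m(α_i) mod 11:
  α_1 = 6: Horner steps 8 → 8 → 10, so m(6) = 10.
  α_2 = 4: Horner steps 8 → 3 → 7, so m(4) = 7.
  α_3 = 3: Horner steps 8 → 6 → 2, so m(3) = 2.
  α_4 = 7: Horner steps 8 → 5 → 8, so m(7) = 8.
  α_5 = 10: Horner steps 8 → 7 → 10, so m(10) = 10.
Codeword c = [10, 7, 2, 8, 10] ∈ F_11^5.


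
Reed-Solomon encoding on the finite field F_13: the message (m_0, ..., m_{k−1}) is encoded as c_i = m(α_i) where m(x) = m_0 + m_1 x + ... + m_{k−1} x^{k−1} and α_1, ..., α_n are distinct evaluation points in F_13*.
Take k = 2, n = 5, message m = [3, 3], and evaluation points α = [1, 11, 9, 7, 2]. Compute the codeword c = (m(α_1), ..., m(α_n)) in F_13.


c = [6, 10, 4, 11, 9]

Message polynomial: m(x) = 3 + 3·x (mod 13).
For each evaluation point α_i, compute m(α_i) mod 13:
  α_1 = 1: Horner steps 3 → 6, so m(1) = 6.
  α_2 = 11: Horner steps 3 → 10, so m(11) = 10.
  α_3 = 9: Horner steps 3 → 4, so m(9) = 4.
  α_4 = 7: Horner steps 3 → 11, so m(7) = 11.
  α_5 = 2: Horner steps 3 → 9, so m(2) = 9.
Codeword c = [6, 10, 4, 11, 9] ∈ F_13^5.


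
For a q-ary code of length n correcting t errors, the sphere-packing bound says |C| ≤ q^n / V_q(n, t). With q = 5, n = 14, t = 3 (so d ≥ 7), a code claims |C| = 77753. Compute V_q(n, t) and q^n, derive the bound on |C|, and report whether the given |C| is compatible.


V_q(n, t) = 24809, q^n = 6103515625, Hamming bound = 246020, |C| = 77753 ≤ bound (satisfied).

Step 1: Compute V_q(n, t) = Σ_{j=0}^3 C(n, j) (q−1)^j.
  j = 0: C(14,0)·(4)^0 = 1·1 = 1.
  j = 1: C(14,1)·(4)^1 = 14·4 = 56.
  j = 2: C(14,2)·(4)^2 = 91·16 = 1456.
  j = 3: C(14,3)·(4)^3 = 364·64 = 23296.
  V_q(n, t) = 1 + 56 + 1456 + 23296 = 24809.
Step 2: q^n = 5^14 = 6103515625.
Step 3: Hamming bound ⌊q^n / V_q(n,t)⌋ = ⌊6103515625/24809⌋ = 246020.
Step 4: Compare |C| = 77753 to 246020: satisfied.
The claimed |C| lies below the Hamming bound.


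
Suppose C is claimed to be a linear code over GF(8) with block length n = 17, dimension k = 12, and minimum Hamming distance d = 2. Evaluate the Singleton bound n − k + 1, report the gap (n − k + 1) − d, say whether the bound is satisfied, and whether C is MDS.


Singleton RHS = n − k + 1 = 6, slack = 4, bound satisfied, not MDS.

Singleton bound: d ≤ n − k + 1.
Here n = 17, k = 12, so n − k + 1 = 6.
Given d = 2, check d ≤ 6: YES.
Slack = (n − k + 1) − d = 4.
The code is NOT MDS (slack = 4 > 0).
Description: the claimed parameters are [17, 12, 2]_8; such a code would be non-MDS.


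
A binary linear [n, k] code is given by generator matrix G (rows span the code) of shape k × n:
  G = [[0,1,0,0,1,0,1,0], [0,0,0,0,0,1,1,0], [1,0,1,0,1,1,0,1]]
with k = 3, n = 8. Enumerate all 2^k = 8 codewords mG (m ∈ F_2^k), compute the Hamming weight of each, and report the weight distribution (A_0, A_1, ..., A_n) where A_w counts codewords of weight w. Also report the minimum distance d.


Weight distribution: A_0 = 1, A_2 = 1, A_3 = 2, A_4 = 1, A_5 = 2, A_6 = 1. Minimum distance d = 2.

Enumerate all 2^3 = 8 messages m ∈ F_2^3.
For each, compute codeword c = mG in F_2^8, then tally its weight.
  m = 000 → c = 00000000, weight = 0.
  m = 100 → c = 01001010, weight = 3.
  m = 010 → c = 00000110, weight = 2.
  m = 110 → c = 01001100, weight = 3.
  m = 001 → c = 10101101, weight = 5.
  m = 101 → c = 11100111, weight = 6.
  m = 011 → c = 10101011, weight = 5.
  m = 111 → c = 11100001, weight = 4.
Tally weights:
  weight 0: 1 codewords.
  weight 2: 1 codewords.
  weight 3: 2 codewords.
  weight 4: 1 codewords.
  weight 5: 2 codewords.
  weight 6: 1 codewords.
Minimum distance d = smallest w > 0 with A_w > 0 = 2.
Sanity: Σ A_w = 8 = 2^3 = 8 ✓.


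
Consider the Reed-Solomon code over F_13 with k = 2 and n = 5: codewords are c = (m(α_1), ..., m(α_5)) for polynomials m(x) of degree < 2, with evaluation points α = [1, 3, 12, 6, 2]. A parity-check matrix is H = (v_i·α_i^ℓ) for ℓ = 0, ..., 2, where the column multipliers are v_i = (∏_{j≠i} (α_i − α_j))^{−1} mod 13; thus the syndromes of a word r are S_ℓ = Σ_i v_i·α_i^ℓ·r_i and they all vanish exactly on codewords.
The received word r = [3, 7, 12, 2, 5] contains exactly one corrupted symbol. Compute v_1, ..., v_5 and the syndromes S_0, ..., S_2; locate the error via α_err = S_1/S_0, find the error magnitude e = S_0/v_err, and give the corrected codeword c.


S = (7, 3, 5), error at position 4, error magnitude e = 2, c = [3, 7, 12, 0, 5].

Step 1: column multipliers v_i = (∏_{j≠i}(α_i − α_j))^{−1} mod 13.
  i = 1 (α = 1): (1−3)(1−12)(1−6)(1−2) = (−2)·(−11)·(−5)·(−1) = 110 ≡ 6, so v_1 = 6^{−1} = 11 (mod 13).
  i = 2 (α = 3): (3−1)(3−12)(3−6)(3−2) = 2·(−9)·(−3)·1 = 54 ≡ 2, so v_2 = 2^{−1} = 7 (mod 13).
  i = 3 (α = 12): (12−1)(12−3)(12−6)(12−2) = 11·9·6·10 = 5940 ≡ 12, so v_3 = 12^{−1} = 12 (mod 13).
  i = 4 (α = 6): (6−1)(6−3)(6−12)(6−2) = 5·3·(−6)·4 = −360 ≡ 4, so v_4 = 4^{−1} = 10 (mod 13).
  i = 5 (α = 2): (2−1)(2−3)(2−12)(2−6) = 1·(−1)·(−10)·(−4) = −40 ≡ 12, so v_5 = 12^{−1} = 12 (mod 13).
  v = [11, 7, 12, 10, 12].
Step 2: syndromes of r = [3, 7, 12, 2, 5] (all sums mod 13).
  S_0 = Σ v_i r_i = 11·3 + 7·7 + 12·12 + 10·2 + 12·5 = 306 ≡ 7.
  S_1 = Σ v_i α_i r_i = 11·1·3 + 7·3·7 + 12·12·12 + 10·6·2 + 12·2·5 = 2148 ≡ 3.
  α_i^2 mod 13 = [1, 9, 1, 10, 4].
  S_2 = Σ v_i α_i^2 r_i = 11·1·3 + 7·9·7 + 12·1·12 + 10·10·2 + 12·4·5 = 1058 ≡ 5.
  S = (7, 3, 5) ≠ 0, so r is not a codeword (an error is present).
Step 3: locate the error. For a single error e at position i, S_ℓ = v_i·e·α_i^ℓ, so α_err = S_1/S_0.
  S_0^{−1} = 7^{−1} = 2 (mod 13), so α_err = 3·2 = 6 ≡ 6 = α_4. Error position i = 4.
  Consistency check: S_2/S_1 = 5·9 = 45 ≡ 6 = α_err ✓ (single-error assumption holds).
Step 4: error magnitude e = S_0/v_4 = S_0·∏_{j≠4}(α_4 − α_j) = 7·4 = 28 ≡ 2 (mod 13).
Step 5: correct position 4: c_4 = r_4 − e = 2 − 2 ≡ 0 (mod 13). Hence c = [3, 7, 12, 0, 5].
  Check: interpolating c through the α_i gives m(x) = 1 + 2·x (degree < 2) with m(α_i) = c_i for every i, so c is indeed a codeword.


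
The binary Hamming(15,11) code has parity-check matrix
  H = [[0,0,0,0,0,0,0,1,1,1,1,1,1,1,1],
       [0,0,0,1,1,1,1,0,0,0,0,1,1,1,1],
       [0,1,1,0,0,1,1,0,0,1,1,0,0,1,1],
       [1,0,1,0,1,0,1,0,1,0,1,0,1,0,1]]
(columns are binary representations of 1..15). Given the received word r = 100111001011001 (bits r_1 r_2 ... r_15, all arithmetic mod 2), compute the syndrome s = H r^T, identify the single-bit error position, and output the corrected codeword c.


s = (0, 1, 1, 1)^T, error position = 7, corrected codeword c = 100111101011001

Compute s = H r^T mod 2 one row at a time:
  s_1 = 0 + 1 + 0 + 1 + 1 + 0 + 0 + 1 = 4 ≡ 0 (mod 2).
  s_2 = 1 + 1 + 1 + 0 + 1 + 0 + 0 + 1 = 5 ≡ 1 (mod 2).
  s_3 = 0 + 0 + 1 + 0 + 0 + 1 + 0 + 1 = 3 ≡ 1 (mod 2).
  s_4 = 1 + 0 + 1 + 0 + 1 + 1 + 0 + 1 = 5 ≡ 1 (mod 2).
s = (0, 1, 1, 1)^T — this equals column 7 of H (binary 0111), so error is at position 7.
Correct: flip bit 7 of r = 100111001011001 to get c = 100111101011001.


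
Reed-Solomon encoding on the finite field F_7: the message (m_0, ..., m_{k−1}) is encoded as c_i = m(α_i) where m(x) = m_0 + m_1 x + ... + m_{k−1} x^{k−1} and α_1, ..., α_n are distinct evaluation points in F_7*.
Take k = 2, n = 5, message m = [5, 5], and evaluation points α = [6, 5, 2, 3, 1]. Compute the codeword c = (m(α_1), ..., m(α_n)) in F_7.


c = [0, 2, 1, 6, 3]

Message polynomial: m(x) = 5 + 5·x (mod 7).
For each evaluation point α_i, compute m(α_i) mod 7:
  α_1 = 6: Horner steps 5 → 0, so m(6) = 0.
  α_2 = 5: Horner steps 5 → 2, so m(5) = 2.
  α_3 = 2: Horner steps 5 → 1, so m(2) = 1.
  α_4 = 3: Horner steps 5 → 6, so m(3) = 6.
  α_5 = 1: Horner steps 5 → 3, so m(1) = 3.
Codeword c = [0, 2, 1, 6, 3] ∈ F_7^5.


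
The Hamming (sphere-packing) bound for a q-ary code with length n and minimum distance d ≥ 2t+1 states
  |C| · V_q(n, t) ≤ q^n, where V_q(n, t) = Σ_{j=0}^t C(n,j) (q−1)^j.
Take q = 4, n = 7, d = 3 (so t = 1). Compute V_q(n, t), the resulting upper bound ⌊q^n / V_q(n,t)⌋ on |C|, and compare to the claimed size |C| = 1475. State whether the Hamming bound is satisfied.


V_q(n, t) = 22, q^n = 16384, Hamming bound = 744, |C| = 1475 > bound (violated).

Step 1: Compute V_q(n, t) = Σ_{j=0}^1 C(n, j) (q−1)^j.
  j = 0: C(7,0)·(3)^0 = 1·1 = 1.
  j = 1: C(7,1)·(3)^1 = 7·3 = 21.
  V_q(n, t) = 1 + 21 = 22.
Step 2: q^n = 4^7 = 16384.
Step 3: Hamming bound ⌊q^n / V_q(n,t)⌋ = ⌊16384/22⌋ = 744.
Step 4: Compare |C| = 1475 to 744: violated.
The claimed |C| lies above the Hamming bound, so no 4-ary code of length 7 with d ≥ 3 can have 1475 codewords.


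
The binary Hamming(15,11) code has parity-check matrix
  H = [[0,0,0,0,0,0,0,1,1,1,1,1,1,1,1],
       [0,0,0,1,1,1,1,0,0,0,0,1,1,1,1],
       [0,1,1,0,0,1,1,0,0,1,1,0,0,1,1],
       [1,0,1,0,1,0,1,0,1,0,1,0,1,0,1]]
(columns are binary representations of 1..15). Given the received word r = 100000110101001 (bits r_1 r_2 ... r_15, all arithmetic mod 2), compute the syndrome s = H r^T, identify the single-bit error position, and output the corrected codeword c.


s = (0, 1, 1, 1)^T, error position = 7, corrected codeword c = 100000010101001

Compute s = H r^T mod 2 one row at a time:
  s_1 = 1 + 0 + 1 + 0 + 1 + 0 + 0 + 1 = 4 ≡ 0 (mod 2).
  s_2 = 0 + 0 + 0 + 1 + 1 + 0 + 0 + 1 = 3 ≡ 1 (mod 2).
  s_3 = 0 + 0 + 0 + 1 + 1 + 0 + 0 + 1 = 3 ≡ 1 (mod 2).
  s_4 = 1 + 0 + 0 + 1 + 0 + 0 + 0 + 1 = 3 ≡ 1 (mod 2).
s = (0, 1, 1, 1)^T — this equals column 7 of H (binary 0111), so error is at position 7.
Correct: flip bit 7 of r = 100000110101001 to get c = 100000010101001.


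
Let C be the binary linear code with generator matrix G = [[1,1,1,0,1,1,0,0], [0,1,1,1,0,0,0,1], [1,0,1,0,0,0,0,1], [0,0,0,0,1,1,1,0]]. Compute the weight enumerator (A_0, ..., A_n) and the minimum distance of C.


Weight distribution: A_0 = 1, A_3 = 5, A_4 = 5, A_5 = 2, A_6 = 2, A_7 = 1. Minimum distance d = 3.

Enumerate all 2^4 = 16 messages m ∈ F_2^4.
For each, compute codeword c = mG in F_2^8, then tally its weight.
  m = 0000 → c = 00000000, weight = 0.
  m = 1000 → c = 11101100, weight = 5.
  m = 0100 → c = 01110001, weight = 4.
  m = 1100 → c = 10011101, weight = 5.
  m = 0010 → c = 10100001, weight = 3.
  m = 1010 → c = 01001101, weight = 4.
  m = 0110 → c = 11010000, weight = 3.
  m = 1110 → c = 00111100, weight = 4.
  m = 0001 → c = 00001110, weight = 3.
  m = 1001 → c = 11100010, weight = 4.
  m = 0101 → c = 01111111, weight = 7.
  m = 1101 → c = 10010011, weight = 4.
  m = 0011 → c = 10101111, weight = 6.
  m = 1011 → c = 01000011, weight = 3.
  m = 0111 → c = 11011110, weight = 6.
  m = 1111 → c = 00110010, weight = 3.
Tally weights:
  weight 0: 1 codewords.
  weight 3: 5 codewords.
  weight 4: 5 codewords.
  weight 5: 2 codewords.
  weight 6: 2 codewords.
  weight 7: 1 codewords.
Minimum distance d = smallest w > 0 with A_w > 0 = 3.
Sanity: Σ A_w = 16 = 2^4 = 16 ✓.


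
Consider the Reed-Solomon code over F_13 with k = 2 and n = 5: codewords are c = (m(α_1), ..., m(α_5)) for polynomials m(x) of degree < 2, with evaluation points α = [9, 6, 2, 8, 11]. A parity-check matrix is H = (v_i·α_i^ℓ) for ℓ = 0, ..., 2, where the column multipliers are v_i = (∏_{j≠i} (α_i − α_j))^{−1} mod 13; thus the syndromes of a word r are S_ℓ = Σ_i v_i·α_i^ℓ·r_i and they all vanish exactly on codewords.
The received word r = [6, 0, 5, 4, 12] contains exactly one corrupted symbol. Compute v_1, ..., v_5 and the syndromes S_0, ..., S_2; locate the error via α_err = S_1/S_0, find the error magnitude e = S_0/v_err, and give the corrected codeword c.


S = (8, 10, 6), error at position 5, error magnitude e = 2, c = [6, 0, 5, 4, 10].

Step 1: column multipliers v_i = (∏_{j≠i}(α_i − α_j))^{−1} mod 13.
  i = 1 (α = 9): (9−6)(9−2)(9−8)(9−11) = 3·7·1·(−2) = −42 ≡ 10, so v_1 = 10^{−1} = 4 (mod 13).
  i = 2 (α = 6): (6−9)(6−2)(6−8)(6−11) = (−3)·4·(−2)·(−5) = −120 ≡ 10, so v_2 = 10^{−1} = 4 (mod 13).
  i = 3 (α = 2): (2−9)(2−6)(2−8)(2−11) = (−7)·(−4)·(−6)·(−9) = 1512 ≡ 4, so v_3 = 4^{−1} = 10 (mod 13).
  i = 4 (α = 8): (8−9)(8−6)(8−2)(8−11) = (−1)·2·6·(−3) = 36 ≡ 10, so v_4 = 10^{−1} = 4 (mod 13).
  i = 5 (α = 11): (11−9)(11−6)(11−2)(11−8) = 2·5·9·3 = 270 ≡ 10, so v_5 = 10^{−1} = 4 (mod 13).
  v = [4, 4, 10, 4, 4].
Step 2: syndromes of r = [6, 0, 5, 4, 12] (all sums mod 13).
  S_0 = Σ v_i r_i = 4·6 + 4·0 + 10·5 + 4·4 + 4·12 = 138 ≡ 8.
  S_1 = Σ v_i α_i r_i = 4·9·6 + 4·6·0 + 10·2·5 + 4·8·4 + 4·11·12 = 972 ≡ 10.
  α_i^2 mod 13 = [3, 10, 4, 12, 4].
  S_2 = Σ v_i α_i^2 r_i = 4·3·6 + 4·10·0 + 10·4·5 + 4·12·4 + 4·4·12 = 656 ≡ 6.
  S = (8, 10, 6) ≠ 0, so r is not a codeword (an error is present).
Step 3: locate the error. For a single error e at position i, S_ℓ = v_i·e·α_i^ℓ, so α_err = S_1/S_0.
  S_0^{−1} = 8^{−1} = 5 (mod 13), so α_err = 10·5 = 50 ≡ 11 = α_5. Error position i = 5.
  Consistency check: S_2/S_1 = 6·4 = 24 ≡ 11 = α_err ✓ (single-error assumption holds).
Step 4: error magnitude e = S_0/v_5 = S_0·∏_{j≠5}(α_5 − α_j) = 8·10 = 80 ≡ 2 (mod 13).
Step 5: correct position 5: c_5 = r_5 − e = 12 − 2 ≡ 10 (mod 13). Hence c = [6, 0, 5, 4, 10].
  Check: interpolating c through the α_i gives m(x) = 1 + 2·x (degree < 2) with m(α_i) = c_i for every i, so c is indeed a codeword.


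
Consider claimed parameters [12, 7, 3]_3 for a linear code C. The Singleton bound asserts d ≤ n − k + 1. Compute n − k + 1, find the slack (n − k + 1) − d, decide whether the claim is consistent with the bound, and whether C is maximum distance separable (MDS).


Singleton RHS = n − k + 1 = 6, slack = 3, bound satisfied, not MDS.

Singleton bound: d ≤ n − k + 1.
Here n = 12, k = 7, so n − k + 1 = 6.
Given d = 3, check d ≤ 6: YES.
Slack = (n − k + 1) − d = 3.
The code is NOT MDS (slack = 3 > 0).
Description: the claimed parameters are [12, 7, 3]_3; such a code would be non-MDS.


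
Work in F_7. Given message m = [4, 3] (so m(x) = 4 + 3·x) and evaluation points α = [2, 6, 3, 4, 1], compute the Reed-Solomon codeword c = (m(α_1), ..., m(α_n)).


c = [3, 1, 6, 2, 0]

Message polynomial: m(x) = 4 + 3·x (mod 7).
For each evaluation point α_i, compute m(α_i) mod 7:
  α_1 = 2: Horner steps 3 → 3, so m(2) = 3.
  α_2 = 6: Horner steps 3 → 1, so m(6) = 1.
  α_3 = 3: Horner steps 3 → 6, so m(3) = 6.
  α_4 = 4: Horner steps 3 → 2, so m(4) = 2.
  α_5 = 1: Horner steps 3 → 0, so m(1) = 0.
Codeword c = [3, 1, 6, 2, 0] ∈ F_7^5.
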